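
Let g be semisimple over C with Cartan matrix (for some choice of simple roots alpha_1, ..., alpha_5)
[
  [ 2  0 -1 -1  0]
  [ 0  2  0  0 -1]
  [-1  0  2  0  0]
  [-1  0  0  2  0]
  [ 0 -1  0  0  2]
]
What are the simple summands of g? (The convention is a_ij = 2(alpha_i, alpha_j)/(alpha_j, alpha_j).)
The diagram associated to this matrix has two connected components: the simple roots {alpha_2, alpha_5} form a chain of 2 nodes with single edges (A_2), and {alpha_1, alpha_3, alpha_4} form a chain of 3 nodes with single edges (A_3). A semisimple Lie algebra decomposes uniquely as the direct sum of simple ideals, one per connected component of its Dynkin diagram, so g ≅ A_2 ⊕ A_3 (dimension 8 + 15 = 23).

A_2 (sl(3)) ⊕ A_3 (sl(4))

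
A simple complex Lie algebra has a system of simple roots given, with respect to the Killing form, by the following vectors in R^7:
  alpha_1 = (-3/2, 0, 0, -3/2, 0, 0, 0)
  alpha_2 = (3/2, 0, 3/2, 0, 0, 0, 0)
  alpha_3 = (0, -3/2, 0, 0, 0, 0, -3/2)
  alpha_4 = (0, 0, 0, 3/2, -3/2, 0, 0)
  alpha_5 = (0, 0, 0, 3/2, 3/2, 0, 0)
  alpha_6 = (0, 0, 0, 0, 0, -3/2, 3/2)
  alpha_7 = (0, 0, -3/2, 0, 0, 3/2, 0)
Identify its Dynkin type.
type D_7

Compute the Cartan integers a_ij = 2(alpha_i, alpha_j)/(alpha_j, alpha_j); the resulting 7x7 Cartan matrix is
[[2, -1, 0, -1, -1, 0, 0], [-1, 2, 0, 0, 0, 0, -1], [0, 0, 2, 0, 0, -1, 0], [-1, 0, 0, 2, 0, 0, 0], [-1, 0, 0, 0, 2, 0, 0], [0, 0, -1, 0, 0, 2, -1], [0, -1, 0, 0, 0, -1, 2]].
All simple roots have the same length, so the diagram is simply laced. The associated Dynkin diagram is a chain of 5 nodes with a fork of two nodes at one end (D_7), so the type is D_7 (the algebra so(14)).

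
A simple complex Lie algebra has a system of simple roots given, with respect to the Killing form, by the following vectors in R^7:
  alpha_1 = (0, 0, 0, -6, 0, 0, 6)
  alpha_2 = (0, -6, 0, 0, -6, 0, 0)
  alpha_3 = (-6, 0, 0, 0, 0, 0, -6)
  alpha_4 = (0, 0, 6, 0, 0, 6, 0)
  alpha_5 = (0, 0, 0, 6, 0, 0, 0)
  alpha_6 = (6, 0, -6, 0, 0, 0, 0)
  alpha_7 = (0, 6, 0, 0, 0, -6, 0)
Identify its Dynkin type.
Compute the Cartan integers a_ij = 2(alpha_i, alpha_j)/(alpha_j, alpha_j); the resulting 7x7 Cartan matrix is
[[2, 0, -1, 0, -2, 0, 0], [0, 2, 0, 0, 0, 0, -1], [-1, 0, 2, 0, 0, -1, 0], [0, 0, 0, 2, 0, -1, -1], [-1, 0, 0, 0, 2, 0, 0], [0, 0, -1, -1, 0, 2, 0], [0, -1, 0, -1, 0, 0, 2]].
The roots have two lengths (squared-length ratio 2:1); the short ones are alpha_{5}. The associated Dynkin diagram is a chain of 7 nodes with a double edge at one end; the terminal node there is the unique short simple root (B_7), so the type is B_7 (the algebra so(15)).

B_7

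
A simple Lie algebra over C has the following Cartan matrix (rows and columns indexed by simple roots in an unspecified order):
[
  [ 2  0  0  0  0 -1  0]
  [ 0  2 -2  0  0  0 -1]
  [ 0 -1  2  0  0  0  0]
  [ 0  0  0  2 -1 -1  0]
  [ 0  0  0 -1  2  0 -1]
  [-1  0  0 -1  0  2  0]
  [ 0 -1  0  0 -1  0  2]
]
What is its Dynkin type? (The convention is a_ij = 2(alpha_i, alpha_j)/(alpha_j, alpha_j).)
B_7 (so(15))

The matrix has rank 7 with 2's on the diagonal. Reading the off-diagonal entries as Dynkin edges (a single edge where a_ij = a_ji = -1; a double or triple edge where a_ij * a_ji = 2 or 3), the diagram is a chain of 7 nodes with a double edge at one end; the terminal node there is the unique short simple root (B_7). One simple-root ordering that puts it in standard form is (alpha_1, alpha_6, alpha_4, alpha_5, alpha_7, alpha_2, alpha_3). So the algebra is type B_7, i.e. so(15).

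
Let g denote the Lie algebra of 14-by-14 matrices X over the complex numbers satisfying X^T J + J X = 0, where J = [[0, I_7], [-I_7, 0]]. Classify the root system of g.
C_7 (sp(14))

This is sp(14), which has dimension 14(14+1)/2 = 105 and rank 14/2 = 7. In the classification of classical Lie algebras, the symplectic algebra sp(2n) has type C_n; here n = 7, so the Dynkin diagram is a chain of 7 nodes with a double edge at one end; the terminal node there is the unique long simple root (C_7). Hence the type is C_7.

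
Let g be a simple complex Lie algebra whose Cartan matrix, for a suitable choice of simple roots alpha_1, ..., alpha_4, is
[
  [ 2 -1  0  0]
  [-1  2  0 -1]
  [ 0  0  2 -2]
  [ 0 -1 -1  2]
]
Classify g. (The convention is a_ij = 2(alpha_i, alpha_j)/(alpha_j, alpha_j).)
The matrix has rank 4 with 2's on the diagonal. Reading the off-diagonal entries as Dynkin edges (a single edge where a_ij = a_ji = -1; a double or triple edge where a_ij * a_ji = 2 or 3), the diagram is a chain of 4 nodes with a double edge at one end; the terminal node there is the unique long simple root (C_4). One simple-root ordering that puts it in standard form is (alpha_1, alpha_2, alpha_4, alpha_3). So the algebra is type C_4, i.e. sp(8).

type C_4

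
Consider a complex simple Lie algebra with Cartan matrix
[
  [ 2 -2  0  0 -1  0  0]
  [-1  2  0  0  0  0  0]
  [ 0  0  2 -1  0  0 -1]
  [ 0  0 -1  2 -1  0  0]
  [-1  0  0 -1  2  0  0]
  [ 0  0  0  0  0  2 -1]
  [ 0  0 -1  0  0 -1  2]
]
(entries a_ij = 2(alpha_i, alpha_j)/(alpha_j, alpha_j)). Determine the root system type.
type B_7

The matrix has rank 7 with 2's on the diagonal. Reading the off-diagonal entries as Dynkin edges (a single edge where a_ij = a_ji = -1; a double or triple edge where a_ij * a_ji = 2 or 3), the diagram is a chain of 7 nodes with a double edge at one end; the terminal node there is the unique short simple root (B_7). One simple-root ordering that puts it in standard form is (alpha_6, alpha_7, alpha_3, alpha_4, alpha_5, alpha_1, alpha_2). So the algebra is type B_7, i.e. so(15).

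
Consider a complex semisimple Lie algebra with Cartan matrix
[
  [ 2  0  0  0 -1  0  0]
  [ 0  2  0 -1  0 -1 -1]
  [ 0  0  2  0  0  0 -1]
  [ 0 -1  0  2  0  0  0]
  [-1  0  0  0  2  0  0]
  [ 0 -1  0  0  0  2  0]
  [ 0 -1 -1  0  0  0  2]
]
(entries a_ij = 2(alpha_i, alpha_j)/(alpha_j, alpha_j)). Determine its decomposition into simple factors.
The diagram associated to this matrix has two connected components: the simple roots {alpha_1, alpha_5} form a chain of 2 nodes with single edges (A_2), and {alpha_2, alpha_3, alpha_4, alpha_6, alpha_7} form a chain of 3 nodes with a fork of two nodes at one end (D_5). A semisimple Lie algebra decomposes uniquely as the direct sum of simple ideals, one per connected component of its Dynkin diagram, so g ≅ A_2 ⊕ D_5 (dimension 8 + 45 = 53).

A_2 + D_5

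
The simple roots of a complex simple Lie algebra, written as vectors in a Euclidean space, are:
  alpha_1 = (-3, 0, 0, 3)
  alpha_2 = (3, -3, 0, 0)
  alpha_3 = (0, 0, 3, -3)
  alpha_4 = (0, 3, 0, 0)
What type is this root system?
Compute the Cartan integers a_ij = 2(alpha_i, alpha_j)/(alpha_j, alpha_j); the resulting 4x4 Cartan matrix is
[[2, -1, -1, 0], [-1, 2, 0, -2], [-1, 0, 2, 0], [0, -1, 0, 2]].
The roots have two lengths (squared-length ratio 2:1); the short ones are alpha_{4}. The associated Dynkin diagram is a chain of 4 nodes with a double edge at one end; the terminal node there is the unique short simple root (B_4), so the type is B_4 (the algebra so(9)).

B_4 (so(9))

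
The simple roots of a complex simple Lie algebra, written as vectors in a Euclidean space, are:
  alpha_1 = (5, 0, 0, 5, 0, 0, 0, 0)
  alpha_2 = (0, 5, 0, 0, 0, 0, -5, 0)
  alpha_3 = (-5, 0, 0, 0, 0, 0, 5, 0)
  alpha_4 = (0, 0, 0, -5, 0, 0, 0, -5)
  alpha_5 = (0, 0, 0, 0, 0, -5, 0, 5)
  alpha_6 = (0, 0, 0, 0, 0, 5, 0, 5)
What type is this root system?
Compute the Cartan integers a_ij = 2(alpha_i, alpha_j)/(alpha_j, alpha_j); the resulting 6x6 Cartan matrix is
[[2, 0, -1, -1, 0, 0], [0, 2, -1, 0, 0, 0], [-1, -1, 2, 0, 0, 0], [-1, 0, 0, 2, -1, -1], [0, 0, 0, -1, 2, 0], [0, 0, 0, -1, 0, 2]].
All simple roots have the same length, so the diagram is simply laced. The associated Dynkin diagram is a chain of 4 nodes with a fork of two nodes at one end (D_6), so the type is D_6 (the algebra so(12)).

type D_6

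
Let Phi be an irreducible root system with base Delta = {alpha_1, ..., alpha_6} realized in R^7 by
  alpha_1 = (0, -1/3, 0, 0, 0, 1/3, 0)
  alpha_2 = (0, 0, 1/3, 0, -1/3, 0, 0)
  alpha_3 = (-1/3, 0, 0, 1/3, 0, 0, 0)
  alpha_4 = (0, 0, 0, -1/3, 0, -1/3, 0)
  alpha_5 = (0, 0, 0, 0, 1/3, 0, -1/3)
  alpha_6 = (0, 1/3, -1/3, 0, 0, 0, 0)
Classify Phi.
Compute the Cartan integers a_ij = 2(alpha_i, alpha_j)/(alpha_j, alpha_j); the resulting 6x6 Cartan matrix is
[[2, 0, 0, -1, 0, -1], [0, 2, 0, 0, -1, -1], [0, 0, 2, -1, 0, 0], [-1, 0, -1, 2, 0, 0], [0, -1, 0, 0, 2, 0], [-1, -1, 0, 0, 0, 2]].
All simple roots have the same length, so the diagram is simply laced. The associated Dynkin diagram is a chain of 6 nodes with single edges (A_6), so the type is A_6 (the algebra sl(7)).

A_6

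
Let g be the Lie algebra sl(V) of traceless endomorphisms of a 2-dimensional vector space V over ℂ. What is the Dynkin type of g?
This is sl(2), which has dimension 2^2 - 1 = 3 and rank 2 - 1 = 1 (a Cartan subalgebra is the diagonal traceless matrices). In the classification of classical Lie algebras, the special linear algebra sl(n+1) has type A_n; here n = 1, so the Dynkin diagram is a chain of 1 nodes with single edges (A_1). Hence the type is A_1.

type A_1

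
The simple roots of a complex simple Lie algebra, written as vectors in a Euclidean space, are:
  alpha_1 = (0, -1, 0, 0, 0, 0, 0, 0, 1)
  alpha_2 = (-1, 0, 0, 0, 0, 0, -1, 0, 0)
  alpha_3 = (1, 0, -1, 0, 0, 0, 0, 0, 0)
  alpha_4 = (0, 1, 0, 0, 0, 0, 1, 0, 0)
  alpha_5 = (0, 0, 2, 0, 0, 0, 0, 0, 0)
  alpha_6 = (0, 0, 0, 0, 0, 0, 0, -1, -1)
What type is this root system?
C6

Compute the Cartan integers a_ij = 2(alpha_i, alpha_j)/(alpha_j, alpha_j); the resulting 6x6 Cartan matrix is
[[2, 0, 0, -1, 0, -1], [0, 2, -1, -1, 0, 0], [0, -1, 2, 0, -1, 0], [-1, -1, 0, 2, 0, 0], [0, 0, -2, 0, 2, 0], [-1, 0, 0, 0, 0, 2]].
The roots have two lengths (squared-length ratio 2:1); the short ones are alpha_{1,2,3,4,6}. The associated Dynkin diagram is a chain of 6 nodes with a double edge at one end; the terminal node there is the unique long simple root (C_6), so the type is C_6 (the algebra sp(12)).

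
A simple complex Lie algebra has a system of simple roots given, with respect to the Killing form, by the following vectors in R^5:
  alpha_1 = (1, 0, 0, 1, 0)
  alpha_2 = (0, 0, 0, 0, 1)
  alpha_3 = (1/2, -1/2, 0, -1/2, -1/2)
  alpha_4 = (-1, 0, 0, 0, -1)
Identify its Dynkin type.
Compute the Cartan integers a_ij = 2(alpha_i, alpha_j)/(alpha_j, alpha_j); the resulting 4x4 Cartan matrix is
[[2, 0, 0, -1], [0, 2, -1, -1], [0, -1, 2, 0], [-1, -2, 0, 2]].
The roots have two lengths (squared-length ratio 2:1); the short ones are alpha_{2,3}. The associated Dynkin diagram is a chain of 4 nodes with a double edge between the middle two (F_4), so the type is F_4.

F4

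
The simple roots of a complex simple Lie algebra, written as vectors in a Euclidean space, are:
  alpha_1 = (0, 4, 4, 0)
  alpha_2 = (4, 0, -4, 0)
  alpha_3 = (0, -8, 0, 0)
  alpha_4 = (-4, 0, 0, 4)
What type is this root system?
C_4 (sp(8))

Compute the Cartan integers a_ij = 2(alpha_i, alpha_j)/(alpha_j, alpha_j); the resulting 4x4 Cartan matrix is
[[2, -1, -1, 0], [-1, 2, 0, -1], [-2, 0, 2, 0], [0, -1, 0, 2]].
The roots have two lengths (squared-length ratio 2:1); the short ones are alpha_{1,2,4}. The associated Dynkin diagram is a chain of 4 nodes with a double edge at one end; the terminal node there is the unique long simple root (C_4), so the type is C_4 (the algebra sp(8)).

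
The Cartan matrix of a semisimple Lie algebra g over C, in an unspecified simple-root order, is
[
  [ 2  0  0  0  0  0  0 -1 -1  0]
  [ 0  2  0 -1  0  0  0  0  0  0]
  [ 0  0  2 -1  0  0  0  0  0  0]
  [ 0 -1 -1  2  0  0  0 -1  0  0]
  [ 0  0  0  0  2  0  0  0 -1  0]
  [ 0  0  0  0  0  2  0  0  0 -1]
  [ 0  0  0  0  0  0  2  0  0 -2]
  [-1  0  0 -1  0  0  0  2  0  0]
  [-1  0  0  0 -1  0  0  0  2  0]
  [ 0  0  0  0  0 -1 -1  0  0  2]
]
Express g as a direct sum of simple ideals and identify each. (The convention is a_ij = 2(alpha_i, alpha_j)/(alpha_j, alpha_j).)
type C_3 + type D_7

The diagram associated to this matrix has two connected components: the simple roots {alpha_6, alpha_7, alpha_10} form a chain of 3 nodes with a double edge at one end; the terminal node there is the unique long simple root (C_3), and {alpha_1, alpha_2, alpha_3, alpha_4, alpha_5, alpha_8, alpha_9} form a chain of 5 nodes with a fork of two nodes at one end (D_7). A semisimple Lie algebra decomposes uniquely as the direct sum of simple ideals, one per connected component of its Dynkin diagram, so g ≅ C_3 ⊕ D_7 (dimension 21 + 91 = 112).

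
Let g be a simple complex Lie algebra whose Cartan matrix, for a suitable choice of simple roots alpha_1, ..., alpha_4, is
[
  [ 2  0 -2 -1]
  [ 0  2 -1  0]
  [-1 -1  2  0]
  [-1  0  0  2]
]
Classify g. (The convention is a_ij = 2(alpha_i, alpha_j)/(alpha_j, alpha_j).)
The matrix has rank 4 with 2's on the diagonal. Reading the off-diagonal entries as Dynkin edges (a single edge where a_ij = a_ji = -1; a double or triple edge where a_ij * a_ji = 2 or 3), the diagram is a chain of 4 nodes with a double edge between the middle two (F_4). One simple-root ordering that puts it in standard form is (alpha_4, alpha_1, alpha_3, alpha_2). So the algebra is type F_4.

type F_4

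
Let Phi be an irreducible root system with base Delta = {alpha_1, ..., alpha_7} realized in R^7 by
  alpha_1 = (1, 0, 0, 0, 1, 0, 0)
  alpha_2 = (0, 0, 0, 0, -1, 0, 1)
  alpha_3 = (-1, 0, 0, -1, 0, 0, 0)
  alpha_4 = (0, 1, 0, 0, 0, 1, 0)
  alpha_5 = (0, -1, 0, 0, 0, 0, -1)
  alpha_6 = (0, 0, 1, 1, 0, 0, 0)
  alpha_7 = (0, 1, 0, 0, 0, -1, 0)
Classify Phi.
Compute the Cartan integers a_ij = 2(alpha_i, alpha_j)/(alpha_j, alpha_j); the resulting 7x7 Cartan matrix is
[[2, -1, -1, 0, 0, 0, 0], [-1, 2, 0, 0, -1, 0, 0], [-1, 0, 2, 0, 0, -1, 0], [0, 0, 0, 2, -1, 0, 0], [0, -1, 0, -1, 2, 0, -1], [0, 0, -1, 0, 0, 2, 0], [0, 0, 0, 0, -1, 0, 2]].
All simple roots have the same length, so the diagram is simply laced. The associated Dynkin diagram is a chain of 5 nodes with a fork of two nodes at one end (D_7), so the type is D_7 (the algebra so(14)).

type D_7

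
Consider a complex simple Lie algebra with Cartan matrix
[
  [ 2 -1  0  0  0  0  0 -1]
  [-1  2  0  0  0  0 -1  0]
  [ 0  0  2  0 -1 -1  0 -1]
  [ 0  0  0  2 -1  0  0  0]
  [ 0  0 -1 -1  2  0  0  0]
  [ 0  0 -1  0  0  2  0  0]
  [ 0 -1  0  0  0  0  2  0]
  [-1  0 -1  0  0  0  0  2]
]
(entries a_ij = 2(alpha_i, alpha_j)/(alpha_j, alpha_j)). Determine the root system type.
type E_8

The matrix has rank 8 with 2's on the diagonal. Reading the off-diagonal entries as Dynkin edges (a single edge where a_ij = a_ji = -1; a double or triple edge where a_ij * a_ji = 2 or 3), the diagram is a chain of 7 nodes with one extra node attached to the third node from one end (E_8). One simple-root ordering that puts it in standard form is (alpha_4, alpha_6, alpha_5, alpha_3, alpha_8, alpha_1, alpha_2, alpha_7). So the algebra is type E_8.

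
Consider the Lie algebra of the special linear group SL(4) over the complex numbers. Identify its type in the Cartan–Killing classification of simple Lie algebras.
A_3

This is sl(4), which has dimension 4^2 - 1 = 15 and rank 4 - 1 = 3 (a Cartan subalgebra is the diagonal traceless matrices). In the classification of classical Lie algebras, the special linear algebra sl(n+1) has type A_n; here n = 3, so the Dynkin diagram is a chain of 3 nodes with single edges (A_3). Hence the type is A_3.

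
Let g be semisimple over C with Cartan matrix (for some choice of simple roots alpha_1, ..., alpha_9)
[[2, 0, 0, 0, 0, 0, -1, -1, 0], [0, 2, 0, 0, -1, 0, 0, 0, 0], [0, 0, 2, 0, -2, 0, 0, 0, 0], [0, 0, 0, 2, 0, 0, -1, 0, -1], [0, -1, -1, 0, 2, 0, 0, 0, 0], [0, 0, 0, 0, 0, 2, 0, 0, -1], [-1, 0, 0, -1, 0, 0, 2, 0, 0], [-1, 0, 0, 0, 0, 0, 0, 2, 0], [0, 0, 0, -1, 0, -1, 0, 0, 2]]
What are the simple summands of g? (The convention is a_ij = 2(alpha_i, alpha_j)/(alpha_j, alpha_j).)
A_6 (sl(7)) + C_3 (sp(6))

The diagram associated to this matrix has two connected components: the simple roots {alpha_1, alpha_4, alpha_6, alpha_7, alpha_8, alpha_9} form a chain of 6 nodes with single edges (A_6), and {alpha_2, alpha_3, alpha_5} form a chain of 3 nodes with a double edge at one end; the terminal node there is the unique long simple root (C_3). A semisimple Lie algebra decomposes uniquely as the direct sum of simple ideals, one per connected component of its Dynkin diagram, so g ≅ A_6 ⊕ C_3 (dimension 48 + 21 = 69).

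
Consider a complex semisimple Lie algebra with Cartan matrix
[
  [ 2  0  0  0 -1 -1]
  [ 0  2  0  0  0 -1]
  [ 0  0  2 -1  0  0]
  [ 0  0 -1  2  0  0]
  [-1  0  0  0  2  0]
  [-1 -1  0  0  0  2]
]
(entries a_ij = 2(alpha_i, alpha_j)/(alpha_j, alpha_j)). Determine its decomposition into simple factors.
type A_2 ⊕ type A_4

The diagram associated to this matrix has two connected components: the simple roots {alpha_3, alpha_4} form a chain of 2 nodes with single edges (A_2), and {alpha_1, alpha_2, alpha_5, alpha_6} form a chain of 4 nodes with single edges (A_4). A semisimple Lie algebra decomposes uniquely as the direct sum of simple ideals, one per connected component of its Dynkin diagram, so g ≅ A_2 ⊕ A_4 (dimension 8 + 24 = 32).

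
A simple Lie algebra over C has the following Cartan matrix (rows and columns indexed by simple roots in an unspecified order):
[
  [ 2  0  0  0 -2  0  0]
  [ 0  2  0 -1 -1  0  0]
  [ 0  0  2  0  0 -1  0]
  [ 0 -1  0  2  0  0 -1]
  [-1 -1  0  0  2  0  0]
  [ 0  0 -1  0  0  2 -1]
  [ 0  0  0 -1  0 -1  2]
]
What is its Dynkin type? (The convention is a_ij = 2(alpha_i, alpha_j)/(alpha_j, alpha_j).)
The matrix has rank 7 with 2's on the diagonal. Reading the off-diagonal entries as Dynkin edges (a single edge where a_ij = a_ji = -1; a double or triple edge where a_ij * a_ji = 2 or 3), the diagram is a chain of 7 nodes with a double edge at one end; the terminal node there is the unique long simple root (C_7). One simple-root ordering that puts it in standard form is (alpha_3, alpha_6, alpha_7, alpha_4, alpha_2, alpha_5, alpha_1). So the algebra is type C_7, i.e. sp(14).

C_7 (sp(14))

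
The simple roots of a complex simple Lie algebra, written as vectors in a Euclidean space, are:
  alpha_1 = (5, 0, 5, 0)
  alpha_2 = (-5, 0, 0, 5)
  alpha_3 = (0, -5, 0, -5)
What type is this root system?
Compute the Cartan integers a_ij = 2(alpha_i, alpha_j)/(alpha_j, alpha_j); the resulting 3x3 Cartan matrix is
[[2, -1, 0], [-1, 2, -1], [0, -1, 2]].
All simple roots have the same length, so the diagram is simply laced. The associated Dynkin diagram is a chain of 3 nodes with single edges (A_3), so the type is A_3 (the algebra sl(4)).

type A_3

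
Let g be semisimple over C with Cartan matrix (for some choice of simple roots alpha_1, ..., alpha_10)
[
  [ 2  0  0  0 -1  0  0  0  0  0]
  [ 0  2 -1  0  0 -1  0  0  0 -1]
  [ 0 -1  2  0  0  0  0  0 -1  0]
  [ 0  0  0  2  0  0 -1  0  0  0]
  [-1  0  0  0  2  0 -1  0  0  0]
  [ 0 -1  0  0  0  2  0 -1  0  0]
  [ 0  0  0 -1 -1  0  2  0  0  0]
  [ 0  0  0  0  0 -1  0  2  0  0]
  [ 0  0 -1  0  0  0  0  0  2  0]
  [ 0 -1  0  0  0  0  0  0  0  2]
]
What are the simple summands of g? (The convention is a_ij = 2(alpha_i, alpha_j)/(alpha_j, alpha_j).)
The diagram associated to this matrix has two connected components: the simple roots {alpha_1, alpha_4, alpha_5, alpha_7} form a chain of 4 nodes with single edges (A_4), and {alpha_2, alpha_3, alpha_6, alpha_8, alpha_9, alpha_10} form a chain of 5 nodes with one extra node attached to the third node from one end (E_6). A semisimple Lie algebra decomposes uniquely as the direct sum of simple ideals, one per connected component of its Dynkin diagram, so g ≅ A_4 ⊕ E_6 (dimension 24 + 78 = 102).

A4 ⊕ E6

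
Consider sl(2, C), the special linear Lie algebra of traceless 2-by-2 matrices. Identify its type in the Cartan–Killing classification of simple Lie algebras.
A_1

This is sl(2), which has dimension 2^2 - 1 = 3 and rank 2 - 1 = 1 (a Cartan subalgebra is the diagonal traceless matrices). In the classification of classical Lie algebras, the special linear algebra sl(n+1) has type A_n; here n = 1, so the Dynkin diagram is a chain of 1 nodes with single edges (A_1). Hence the type is A_1.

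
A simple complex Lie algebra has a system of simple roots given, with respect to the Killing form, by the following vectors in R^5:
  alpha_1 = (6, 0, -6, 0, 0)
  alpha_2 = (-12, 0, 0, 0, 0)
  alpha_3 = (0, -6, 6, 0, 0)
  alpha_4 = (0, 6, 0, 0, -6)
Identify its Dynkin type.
Compute the Cartan integers a_ij = 2(alpha_i, alpha_j)/(alpha_j, alpha_j); the resulting 4x4 Cartan matrix is
[[2, -1, -1, 0], [-2, 2, 0, 0], [-1, 0, 2, -1], [0, 0, -1, 2]].
The roots have two lengths (squared-length ratio 2:1); the short ones are alpha_{1,3,4}. The associated Dynkin diagram is a chain of 4 nodes with a double edge at one end; the terminal node there is the unique long simple root (C_4), so the type is C_4 (the algebra sp(8)).

type C_4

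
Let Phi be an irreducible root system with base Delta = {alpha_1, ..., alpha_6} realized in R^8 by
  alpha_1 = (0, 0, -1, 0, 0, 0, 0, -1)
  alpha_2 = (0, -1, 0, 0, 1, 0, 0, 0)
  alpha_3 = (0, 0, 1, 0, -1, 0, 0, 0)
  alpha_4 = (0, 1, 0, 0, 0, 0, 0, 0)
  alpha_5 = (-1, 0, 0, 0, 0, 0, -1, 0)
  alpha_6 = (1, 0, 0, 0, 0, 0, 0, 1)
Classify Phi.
B_6 (so(13))

Compute the Cartan integers a_ij = 2(alpha_i, alpha_j)/(alpha_j, alpha_j); the resulting 6x6 Cartan matrix is
[[2, 0, -1, 0, 0, -1], [0, 2, -1, -2, 0, 0], [-1, -1, 2, 0, 0, 0], [0, -1, 0, 2, 0, 0], [0, 0, 0, 0, 2, -1], [-1, 0, 0, 0, -1, 2]].
The roots have two lengths (squared-length ratio 2:1); the short ones are alpha_{4}. The associated Dynkin diagram is a chain of 6 nodes with a double edge at one end; the terminal node there is the unique short simple root (B_6), so the type is B_6 (the algebra so(13)).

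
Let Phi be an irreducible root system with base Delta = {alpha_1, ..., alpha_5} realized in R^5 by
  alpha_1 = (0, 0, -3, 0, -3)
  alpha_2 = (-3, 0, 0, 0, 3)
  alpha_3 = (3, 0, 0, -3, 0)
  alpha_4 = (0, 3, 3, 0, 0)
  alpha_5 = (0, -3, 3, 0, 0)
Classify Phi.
D_5 (so(10))

Compute the Cartan integers a_ij = 2(alpha_i, alpha_j)/(alpha_j, alpha_j); the resulting 5x5 Cartan matrix is
[[2, -1, 0, -1, -1], [-1, 2, -1, 0, 0], [0, -1, 2, 0, 0], [-1, 0, 0, 2, 0], [-1, 0, 0, 0, 2]].
All simple roots have the same length, so the diagram is simply laced. The associated Dynkin diagram is a chain of 3 nodes with a fork of two nodes at one end (D_5), so the type is D_5 (the algebra so(10)).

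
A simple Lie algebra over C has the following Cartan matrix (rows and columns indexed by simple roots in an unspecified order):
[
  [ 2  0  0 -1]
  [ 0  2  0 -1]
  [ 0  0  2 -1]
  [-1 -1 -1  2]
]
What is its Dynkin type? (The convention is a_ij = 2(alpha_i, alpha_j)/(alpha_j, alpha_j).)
The matrix has rank 4 with 2's on the diagonal. Reading the off-diagonal entries as Dynkin edges (a single edge where a_ij = a_ji = -1; a double or triple edge where a_ij * a_ji = 2 or 3), the diagram is a chain of 2 nodes with a fork of two nodes at one end (D_4). One simple-root ordering that puts it in standard form is (alpha_2, alpha_4, alpha_1, alpha_3). So the algebra is type D_4, i.e. so(8).

D_4 (so(8))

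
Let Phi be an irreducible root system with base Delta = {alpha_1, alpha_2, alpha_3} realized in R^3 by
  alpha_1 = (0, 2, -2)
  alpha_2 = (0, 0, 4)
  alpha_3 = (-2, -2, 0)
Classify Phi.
type C_3

Compute the Cartan integers a_ij = 2(alpha_i, alpha_j)/(alpha_j, alpha_j); the resulting 3x3 Cartan matrix is
[[2, -1, -1], [-2, 2, 0], [-1, 0, 2]].
The roots have two lengths (squared-length ratio 2:1); the short ones are alpha_{1,3}. The associated Dynkin diagram is a chain of 3 nodes with a double edge at one end; the terminal node there is the unique long simple root (C_3), so the type is C_3 (the algebra sp(6)).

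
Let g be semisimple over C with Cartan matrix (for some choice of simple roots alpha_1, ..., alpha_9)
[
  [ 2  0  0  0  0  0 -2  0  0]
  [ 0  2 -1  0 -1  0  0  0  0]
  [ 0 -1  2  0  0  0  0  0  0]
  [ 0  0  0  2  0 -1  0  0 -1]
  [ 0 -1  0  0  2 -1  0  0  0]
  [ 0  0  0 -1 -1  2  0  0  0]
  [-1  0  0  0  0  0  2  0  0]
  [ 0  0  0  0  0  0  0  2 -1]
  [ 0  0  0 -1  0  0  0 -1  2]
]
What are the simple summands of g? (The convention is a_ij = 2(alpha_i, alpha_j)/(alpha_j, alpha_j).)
A_7 (sl(8)) ⊕ B_2 (so(5))

The diagram associated to this matrix has two connected components: the simple roots {alpha_2, alpha_3, alpha_4, alpha_5, alpha_6, alpha_8, alpha_9} form a chain of 7 nodes with single edges (A_7), and {alpha_1, alpha_7} form a chain of 2 nodes with a double edge at one end; the terminal node there is the unique short simple root (B_2). A semisimple Lie algebra decomposes uniquely as the direct sum of simple ideals, one per connected component of its Dynkin diagram, so g ≅ A_7 ⊕ B_2 (dimension 63 + 10 = 73).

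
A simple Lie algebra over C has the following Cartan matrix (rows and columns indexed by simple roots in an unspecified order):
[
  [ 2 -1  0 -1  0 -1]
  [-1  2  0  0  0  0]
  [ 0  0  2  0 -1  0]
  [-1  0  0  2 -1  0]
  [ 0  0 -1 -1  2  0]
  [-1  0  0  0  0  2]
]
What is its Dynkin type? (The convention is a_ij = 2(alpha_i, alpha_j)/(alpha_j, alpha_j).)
The matrix has rank 6 with 2's on the diagonal. Reading the off-diagonal entries as Dynkin edges (a single edge where a_ij = a_ji = -1; a double or triple edge where a_ij * a_ji = 2 or 3), the diagram is a chain of 4 nodes with a fork of two nodes at one end (D_6). One simple-root ordering that puts it in standard form is (alpha_3, alpha_5, alpha_4, alpha_1, alpha_6, alpha_2). So the algebra is type D_6, i.e. so(12).

type D_6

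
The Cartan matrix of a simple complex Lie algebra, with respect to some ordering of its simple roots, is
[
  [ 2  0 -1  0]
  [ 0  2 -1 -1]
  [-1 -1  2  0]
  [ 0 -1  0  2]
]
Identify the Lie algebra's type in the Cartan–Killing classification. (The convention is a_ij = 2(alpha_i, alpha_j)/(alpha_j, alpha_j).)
A4

The matrix has rank 4 with 2's on the diagonal. Reading the off-diagonal entries as Dynkin edges (a single edge where a_ij = a_ji = -1; a double or triple edge where a_ij * a_ji = 2 or 3), the diagram is a chain of 4 nodes with single edges (A_4). One simple-root ordering that puts it in standard form is (alpha_1, alpha_3, alpha_2, alpha_4). So the algebra is type A_4, i.e. sl(5).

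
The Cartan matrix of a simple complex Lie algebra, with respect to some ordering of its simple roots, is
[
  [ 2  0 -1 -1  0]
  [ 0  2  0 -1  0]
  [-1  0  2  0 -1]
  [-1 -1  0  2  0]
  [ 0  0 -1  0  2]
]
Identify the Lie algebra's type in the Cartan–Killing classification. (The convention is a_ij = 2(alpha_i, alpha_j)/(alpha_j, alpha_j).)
The matrix has rank 5 with 2's on the diagonal. Reading the off-diagonal entries as Dynkin edges (a single edge where a_ij = a_ji = -1; a double or triple edge where a_ij * a_ji = 2 or 3), the diagram is a chain of 5 nodes with single edges (A_5). One simple-root ordering that puts it in standard form is (alpha_5, alpha_3, alpha_1, alpha_4, alpha_2). So the algebra is type A_5, i.e. sl(6).

type A_5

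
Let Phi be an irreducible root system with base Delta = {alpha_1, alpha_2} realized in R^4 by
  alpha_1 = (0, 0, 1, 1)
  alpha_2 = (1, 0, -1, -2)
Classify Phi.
Compute the Cartan integers a_ij = 2(alpha_i, alpha_j)/(alpha_j, alpha_j); the resulting 2x2 Cartan matrix is
[[2, -1], [-3, 2]].
The roots have two lengths (squared-length ratio 3:1); the short ones are alpha_{1}. The associated Dynkin diagram is two nodes joined by a triple edge (G_2), so the type is G_2.

G2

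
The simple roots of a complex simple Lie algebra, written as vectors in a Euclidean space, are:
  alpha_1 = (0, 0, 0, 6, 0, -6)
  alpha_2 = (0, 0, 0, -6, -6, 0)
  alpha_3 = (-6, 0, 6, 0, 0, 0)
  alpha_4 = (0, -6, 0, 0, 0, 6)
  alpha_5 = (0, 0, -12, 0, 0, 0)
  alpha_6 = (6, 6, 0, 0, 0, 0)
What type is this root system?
Compute the Cartan integers a_ij = 2(alpha_i, alpha_j)/(alpha_j, alpha_j); the resulting 6x6 Cartan matrix is
[[2, -1, 0, -1, 0, 0], [-1, 2, 0, 0, 0, 0], [0, 0, 2, 0, -1, -1], [-1, 0, 0, 2, 0, -1], [0, 0, -2, 0, 2, 0], [0, 0, -1, -1, 0, 2]].
The roots have two lengths (squared-length ratio 2:1); the short ones are alpha_{1,2,3,4,6}. The associated Dynkin diagram is a chain of 6 nodes with a double edge at one end; the terminal node there is the unique long simple root (C_6), so the type is C_6 (the algebra sp(12)).

C_6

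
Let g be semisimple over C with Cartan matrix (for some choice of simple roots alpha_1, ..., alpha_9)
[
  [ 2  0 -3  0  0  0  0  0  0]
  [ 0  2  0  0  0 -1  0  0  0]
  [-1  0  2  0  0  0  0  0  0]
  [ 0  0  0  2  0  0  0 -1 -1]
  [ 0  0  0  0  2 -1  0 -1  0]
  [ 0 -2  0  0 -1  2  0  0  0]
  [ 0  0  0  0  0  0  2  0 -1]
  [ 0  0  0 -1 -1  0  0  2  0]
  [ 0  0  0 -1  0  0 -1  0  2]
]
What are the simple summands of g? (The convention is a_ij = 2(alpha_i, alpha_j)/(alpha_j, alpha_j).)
The diagram associated to this matrix has two connected components: the simple roots {alpha_2, alpha_4, alpha_5, alpha_6, alpha_7, alpha_8, alpha_9} form a chain of 7 nodes with a double edge at one end; the terminal node there is the unique short simple root (B_7), and {alpha_1, alpha_3} form two nodes joined by a triple edge (G_2). A semisimple Lie algebra decomposes uniquely as the direct sum of simple ideals, one per connected component of its Dynkin diagram, so g ≅ B_7 ⊕ G_2 (dimension 105 + 14 = 119).

B_7 + G_2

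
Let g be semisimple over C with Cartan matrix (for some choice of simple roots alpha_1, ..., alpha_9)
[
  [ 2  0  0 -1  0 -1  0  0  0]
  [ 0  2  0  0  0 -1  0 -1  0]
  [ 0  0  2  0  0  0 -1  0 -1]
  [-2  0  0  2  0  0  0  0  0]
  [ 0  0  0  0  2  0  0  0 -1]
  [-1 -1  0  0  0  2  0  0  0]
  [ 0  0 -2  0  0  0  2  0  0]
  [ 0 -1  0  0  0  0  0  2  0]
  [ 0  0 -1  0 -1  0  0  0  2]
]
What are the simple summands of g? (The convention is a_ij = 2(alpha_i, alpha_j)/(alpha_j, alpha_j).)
The diagram associated to this matrix has two connected components: the simple roots {alpha_3, alpha_5, alpha_7, alpha_9} form a chain of 4 nodes with a double edge at one end; the terminal node there is the unique long simple root (C_4), and {alpha_1, alpha_2, alpha_4, alpha_6, alpha_8} form a chain of 5 nodes with a double edge at one end; the terminal node there is the unique long simple root (C_5). A semisimple Lie algebra decomposes uniquely as the direct sum of simple ideals, one per connected component of its Dynkin diagram, so g ≅ C_4 ⊕ C_5 (dimension 36 + 55 = 91).

type C_4 ⊕ type C_5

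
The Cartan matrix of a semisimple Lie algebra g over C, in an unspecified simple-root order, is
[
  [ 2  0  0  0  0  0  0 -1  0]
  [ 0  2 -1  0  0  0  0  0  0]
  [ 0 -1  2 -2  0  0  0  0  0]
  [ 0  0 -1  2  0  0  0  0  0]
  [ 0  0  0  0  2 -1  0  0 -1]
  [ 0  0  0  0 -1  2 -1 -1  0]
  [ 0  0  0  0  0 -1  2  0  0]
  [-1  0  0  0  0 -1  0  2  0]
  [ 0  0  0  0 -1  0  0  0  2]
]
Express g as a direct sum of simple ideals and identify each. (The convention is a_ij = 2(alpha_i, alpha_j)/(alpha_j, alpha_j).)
The diagram associated to this matrix has two connected components: the simple roots {alpha_2, alpha_3, alpha_4} form a chain of 3 nodes with a double edge at one end; the terminal node there is the unique short simple root (B_3), and {alpha_1, alpha_5, alpha_6, alpha_7, alpha_8, alpha_9} form a chain of 5 nodes with one extra node attached to the third node from one end (E_6). A semisimple Lie algebra decomposes uniquely as the direct sum of simple ideals, one per connected component of its Dynkin diagram, so g ≅ B_3 ⊕ E_6 (dimension 21 + 78 = 99).

B3 ⊕ E6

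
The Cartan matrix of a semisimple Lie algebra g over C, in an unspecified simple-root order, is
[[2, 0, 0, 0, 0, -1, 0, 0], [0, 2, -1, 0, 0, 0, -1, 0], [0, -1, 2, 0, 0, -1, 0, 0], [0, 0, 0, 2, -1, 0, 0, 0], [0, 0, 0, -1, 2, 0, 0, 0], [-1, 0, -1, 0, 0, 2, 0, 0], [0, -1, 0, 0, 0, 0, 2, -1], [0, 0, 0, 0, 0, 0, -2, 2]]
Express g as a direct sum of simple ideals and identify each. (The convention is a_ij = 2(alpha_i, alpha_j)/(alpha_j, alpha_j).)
A2 + C6

The diagram associated to this matrix has two connected components: the simple roots {alpha_4, alpha_5} form a chain of 2 nodes with single edges (A_2), and {alpha_1, alpha_2, alpha_3, alpha_6, alpha_7, alpha_8} form a chain of 6 nodes with a double edge at one end; the terminal node there is the unique long simple root (C_6). A semisimple Lie algebra decomposes uniquely as the direct sum of simple ideals, one per connected component of its Dynkin diagram, so g ≅ A_2 ⊕ C_6 (dimension 8 + 78 = 86).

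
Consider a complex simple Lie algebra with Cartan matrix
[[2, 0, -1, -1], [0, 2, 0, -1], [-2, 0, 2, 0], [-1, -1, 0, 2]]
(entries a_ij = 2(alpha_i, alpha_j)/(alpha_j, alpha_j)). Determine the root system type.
C4

The matrix has rank 4 with 2's on the diagonal. Reading the off-diagonal entries as Dynkin edges (a single edge where a_ij = a_ji = -1; a double or triple edge where a_ij * a_ji = 2 or 3), the diagram is a chain of 4 nodes with a double edge at one end; the terminal node there is the unique long simple root (C_4). One simple-root ordering that puts it in standard form is (alpha_2, alpha_4, alpha_1, alpha_3). So the algebra is type C_4, i.e. sp(8).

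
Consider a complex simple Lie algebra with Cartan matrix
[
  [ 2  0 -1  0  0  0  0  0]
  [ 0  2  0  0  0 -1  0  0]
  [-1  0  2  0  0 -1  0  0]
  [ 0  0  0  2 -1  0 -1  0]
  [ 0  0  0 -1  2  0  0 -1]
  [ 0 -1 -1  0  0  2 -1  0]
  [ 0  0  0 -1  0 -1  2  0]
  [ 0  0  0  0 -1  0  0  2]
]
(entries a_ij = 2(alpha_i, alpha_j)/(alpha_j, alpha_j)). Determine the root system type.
The matrix has rank 8 with 2's on the diagonal. Reading the off-diagonal entries as Dynkin edges (a single edge where a_ij = a_ji = -1; a double or triple edge where a_ij * a_ji = 2 or 3), the diagram is a chain of 7 nodes with one extra node attached to the third node from one end (E_8). One simple-root ordering that puts it in standard form is (alpha_1, alpha_2, alpha_3, alpha_6, alpha_7, alpha_4, alpha_5, alpha_8). So the algebra is type E_8.

E8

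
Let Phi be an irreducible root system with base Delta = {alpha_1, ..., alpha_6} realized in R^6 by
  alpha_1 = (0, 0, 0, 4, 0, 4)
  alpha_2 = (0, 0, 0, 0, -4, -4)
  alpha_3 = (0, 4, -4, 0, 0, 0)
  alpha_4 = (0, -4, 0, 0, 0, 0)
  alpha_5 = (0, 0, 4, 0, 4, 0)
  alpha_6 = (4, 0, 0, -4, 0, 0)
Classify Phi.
Compute the Cartan integers a_ij = 2(alpha_i, alpha_j)/(alpha_j, alpha_j); the resulting 6x6 Cartan matrix is
[[2, -1, 0, 0, 0, -1], [-1, 2, 0, 0, -1, 0], [0, 0, 2, -2, -1, 0], [0, 0, -1, 2, 0, 0], [0, -1, -1, 0, 2, 0], [-1, 0, 0, 0, 0, 2]].
The roots have two lengths (squared-length ratio 2:1); the short ones are alpha_{4}. The associated Dynkin diagram is a chain of 6 nodes with a double edge at one end; the terminal node there is the unique short simple root (B_6), so the type is B_6 (the algebra so(13)).

B_6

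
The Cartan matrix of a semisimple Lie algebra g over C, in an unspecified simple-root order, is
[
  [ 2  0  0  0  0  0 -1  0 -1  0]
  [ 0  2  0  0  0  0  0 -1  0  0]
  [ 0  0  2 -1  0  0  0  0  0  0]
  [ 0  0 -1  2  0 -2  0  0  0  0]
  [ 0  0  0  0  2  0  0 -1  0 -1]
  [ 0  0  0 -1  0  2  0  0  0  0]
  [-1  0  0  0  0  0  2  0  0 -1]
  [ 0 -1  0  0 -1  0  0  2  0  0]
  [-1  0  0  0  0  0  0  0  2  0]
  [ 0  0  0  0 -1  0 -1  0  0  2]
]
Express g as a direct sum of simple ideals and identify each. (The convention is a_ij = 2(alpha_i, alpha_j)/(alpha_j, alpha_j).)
A_7 (sl(8)) ⊕ B_3 (so(7))

The diagram associated to this matrix has two connected components: the simple roots {alpha_1, alpha_2, alpha_5, alpha_7, alpha_8, alpha_9, alpha_10} form a chain of 7 nodes with single edges (A_7), and {alpha_3, alpha_4, alpha_6} form a chain of 3 nodes with a double edge at one end; the terminal node there is the unique short simple root (B_3). A semisimple Lie algebra decomposes uniquely as the direct sum of simple ideals, one per connected component of its Dynkin diagram, so g ≅ A_7 ⊕ B_3 (dimension 63 + 21 = 84).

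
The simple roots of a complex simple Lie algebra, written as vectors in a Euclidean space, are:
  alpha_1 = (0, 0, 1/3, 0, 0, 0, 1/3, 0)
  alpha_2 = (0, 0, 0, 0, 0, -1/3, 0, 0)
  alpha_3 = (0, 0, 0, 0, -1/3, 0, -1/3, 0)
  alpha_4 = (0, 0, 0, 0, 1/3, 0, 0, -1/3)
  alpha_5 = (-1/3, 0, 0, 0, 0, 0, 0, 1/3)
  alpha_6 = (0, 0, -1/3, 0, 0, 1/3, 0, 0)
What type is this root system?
B_6 (so(13))

Compute the Cartan integers a_ij = 2(alpha_i, alpha_j)/(alpha_j, alpha_j); the resulting 6x6 Cartan matrix is
[[2, 0, -1, 0, 0, -1], [0, 2, 0, 0, 0, -1], [-1, 0, 2, -1, 0, 0], [0, 0, -1, 2, -1, 0], [0, 0, 0, -1, 2, 0], [-1, -2, 0, 0, 0, 2]].
The roots have two lengths (squared-length ratio 2:1); the short ones are alpha_{2}. The associated Dynkin diagram is a chain of 6 nodes with a double edge at one end; the terminal node there is the unique short simple root (B_6), so the type is B_6 (the algebra so(13)).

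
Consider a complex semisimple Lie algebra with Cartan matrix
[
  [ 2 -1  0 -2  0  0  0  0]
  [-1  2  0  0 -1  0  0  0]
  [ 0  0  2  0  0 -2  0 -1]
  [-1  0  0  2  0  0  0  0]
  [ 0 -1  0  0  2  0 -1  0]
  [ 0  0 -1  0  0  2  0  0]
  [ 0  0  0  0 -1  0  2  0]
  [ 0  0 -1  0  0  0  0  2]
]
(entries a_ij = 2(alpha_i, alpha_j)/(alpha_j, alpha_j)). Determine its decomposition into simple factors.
type B_3 ⊕ type B_5

The diagram associated to this matrix has two connected components: the simple roots {alpha_3, alpha_6, alpha_8} form a chain of 3 nodes with a double edge at one end; the terminal node there is the unique short simple root (B_3), and {alpha_1, alpha_2, alpha_4, alpha_5, alpha_7} form a chain of 5 nodes with a double edge at one end; the terminal node there is the unique short simple root (B_5). A semisimple Lie algebra decomposes uniquely as the direct sum of simple ideals, one per connected component of its Dynkin diagram, so g ≅ B_3 ⊕ B_5 (dimension 21 + 55 = 76).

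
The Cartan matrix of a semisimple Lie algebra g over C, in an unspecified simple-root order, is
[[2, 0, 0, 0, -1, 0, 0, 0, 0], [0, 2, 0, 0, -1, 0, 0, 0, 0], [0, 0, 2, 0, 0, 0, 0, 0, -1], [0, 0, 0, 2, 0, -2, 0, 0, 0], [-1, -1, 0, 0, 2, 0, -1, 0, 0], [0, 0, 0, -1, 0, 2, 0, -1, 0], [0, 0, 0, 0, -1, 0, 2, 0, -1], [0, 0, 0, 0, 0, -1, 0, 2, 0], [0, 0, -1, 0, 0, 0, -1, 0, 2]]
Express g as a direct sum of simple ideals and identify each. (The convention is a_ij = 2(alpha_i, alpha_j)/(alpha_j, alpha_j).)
The diagram associated to this matrix has two connected components: the simple roots {alpha_4, alpha_6, alpha_8} form a chain of 3 nodes with a double edge at one end; the terminal node there is the unique long simple root (C_3), and {alpha_1, alpha_2, alpha_3, alpha_5, alpha_7, alpha_9} form a chain of 4 nodes with a fork of two nodes at one end (D_6). A semisimple Lie algebra decomposes uniquely as the direct sum of simple ideals, one per connected component of its Dynkin diagram, so g ≅ C_3 ⊕ D_6 (dimension 21 + 66 = 87).

C_3 (sp(6)) ⊕ D_6 (so(12))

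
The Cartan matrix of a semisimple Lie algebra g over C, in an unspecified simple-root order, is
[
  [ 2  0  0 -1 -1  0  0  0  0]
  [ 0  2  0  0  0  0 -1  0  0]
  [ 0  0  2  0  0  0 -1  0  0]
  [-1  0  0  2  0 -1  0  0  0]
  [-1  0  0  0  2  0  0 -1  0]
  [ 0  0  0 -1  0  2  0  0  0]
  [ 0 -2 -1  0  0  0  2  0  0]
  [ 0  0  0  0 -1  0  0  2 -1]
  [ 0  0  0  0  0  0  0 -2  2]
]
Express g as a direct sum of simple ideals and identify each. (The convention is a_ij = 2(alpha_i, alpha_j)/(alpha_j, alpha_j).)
The diagram associated to this matrix has two connected components: the simple roots {alpha_2, alpha_3, alpha_7} form a chain of 3 nodes with a double edge at one end; the terminal node there is the unique short simple root (B_3), and {alpha_1, alpha_4, alpha_5, alpha_6, alpha_8, alpha_9} form a chain of 6 nodes with a double edge at one end; the terminal node there is the unique long simple root (C_6). A semisimple Lie algebra decomposes uniquely as the direct sum of simple ideals, one per connected component of its Dynkin diagram, so g ≅ B_3 ⊕ C_6 (dimension 21 + 78 = 99).

B_3 + C_6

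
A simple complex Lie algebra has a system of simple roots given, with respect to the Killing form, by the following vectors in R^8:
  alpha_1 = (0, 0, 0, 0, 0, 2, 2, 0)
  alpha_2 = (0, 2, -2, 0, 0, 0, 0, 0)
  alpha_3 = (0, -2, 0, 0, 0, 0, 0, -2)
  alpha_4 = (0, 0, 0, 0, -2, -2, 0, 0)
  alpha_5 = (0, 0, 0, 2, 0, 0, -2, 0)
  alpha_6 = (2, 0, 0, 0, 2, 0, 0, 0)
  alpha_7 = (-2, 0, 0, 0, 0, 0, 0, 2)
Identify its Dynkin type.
Compute the Cartan integers a_ij = 2(alpha_i, alpha_j)/(alpha_j, alpha_j); the resulting 7x7 Cartan matrix is
[[2, 0, 0, -1, -1, 0, 0], [0, 2, -1, 0, 0, 0, 0], [0, -1, 2, 0, 0, 0, -1], [-1, 0, 0, 2, 0, -1, 0], [-1, 0, 0, 0, 2, 0, 0], [0, 0, 0, -1, 0, 2, -1], [0, 0, -1, 0, 0, -1, 2]].
All simple roots have the same length, so the diagram is simply laced. The associated Dynkin diagram is a chain of 7 nodes with single edges (A_7), so the type is A_7 (the algebra sl(8)).

A_7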